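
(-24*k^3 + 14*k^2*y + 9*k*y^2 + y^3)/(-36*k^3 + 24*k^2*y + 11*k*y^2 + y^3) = (4*k + y)/(6*k + y)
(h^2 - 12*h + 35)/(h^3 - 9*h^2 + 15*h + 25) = (h - 7)/(h^2 - 4*h - 5)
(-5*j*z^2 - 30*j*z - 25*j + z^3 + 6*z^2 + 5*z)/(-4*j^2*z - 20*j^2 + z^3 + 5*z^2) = (-5*j*z - 5*j + z^2 + z)/(-4*j^2 + z^2)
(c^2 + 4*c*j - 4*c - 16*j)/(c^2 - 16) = (c + 4*j)/(c + 4)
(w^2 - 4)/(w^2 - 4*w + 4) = (w + 2)/(w - 2)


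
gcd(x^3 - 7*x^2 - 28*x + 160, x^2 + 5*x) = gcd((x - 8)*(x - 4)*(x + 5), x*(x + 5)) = x + 5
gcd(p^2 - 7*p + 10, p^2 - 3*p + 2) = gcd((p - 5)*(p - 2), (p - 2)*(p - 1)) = p - 2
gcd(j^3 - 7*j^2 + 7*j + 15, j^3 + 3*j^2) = 1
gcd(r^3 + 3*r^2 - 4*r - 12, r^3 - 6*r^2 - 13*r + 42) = r^2 + r - 6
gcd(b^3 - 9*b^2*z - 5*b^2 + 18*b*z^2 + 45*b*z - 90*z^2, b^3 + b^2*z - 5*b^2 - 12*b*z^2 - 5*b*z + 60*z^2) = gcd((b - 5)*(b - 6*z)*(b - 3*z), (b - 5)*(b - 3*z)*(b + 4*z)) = -b^2 + 3*b*z + 5*b - 15*z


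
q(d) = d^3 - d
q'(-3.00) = 26.00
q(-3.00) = -24.00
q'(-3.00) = 26.00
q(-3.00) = -24.00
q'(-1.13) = 2.83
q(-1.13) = -0.31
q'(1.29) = 3.99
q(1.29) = 0.86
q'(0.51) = -0.22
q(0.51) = -0.38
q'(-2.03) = 11.36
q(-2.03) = -6.34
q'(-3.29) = 31.47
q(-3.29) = -32.32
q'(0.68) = 0.39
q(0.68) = -0.37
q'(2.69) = 20.71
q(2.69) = 16.78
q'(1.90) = 9.83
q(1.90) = 4.96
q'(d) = 3*d^2 - 1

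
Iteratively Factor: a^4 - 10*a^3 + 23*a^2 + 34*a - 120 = (a - 4)*(a^3 - 6*a^2 - a + 30) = (a - 4)*(a - 3)*(a^2 - 3*a - 10) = (a - 5)*(a - 4)*(a - 3)*(a + 2)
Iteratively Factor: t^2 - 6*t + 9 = (t - 3)*(t - 3)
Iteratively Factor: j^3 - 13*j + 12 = (j + 4)*(j^2 - 4*j + 3) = (j - 3)*(j + 4)*(j - 1)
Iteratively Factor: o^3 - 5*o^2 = (o)*(o^2 - 5*o) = o*(o - 5)*(o)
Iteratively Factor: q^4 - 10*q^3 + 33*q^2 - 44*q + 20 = (q - 2)*(q^3 - 8*q^2 + 17*q - 10) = (q - 5)*(q - 2)*(q^2 - 3*q + 2) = (q - 5)*(q - 2)^2*(q - 1)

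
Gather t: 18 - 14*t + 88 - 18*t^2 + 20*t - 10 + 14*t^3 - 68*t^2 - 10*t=14*t^3 - 86*t^2 - 4*t + 96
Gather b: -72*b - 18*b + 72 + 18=90 - 90*b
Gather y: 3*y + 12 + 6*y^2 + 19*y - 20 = 6*y^2 + 22*y - 8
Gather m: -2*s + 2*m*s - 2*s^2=2*m*s - 2*s^2 - 2*s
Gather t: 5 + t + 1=t + 6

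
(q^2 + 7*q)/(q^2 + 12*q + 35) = q/(q + 5)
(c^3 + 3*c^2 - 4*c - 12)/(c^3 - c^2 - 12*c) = (c^2 - 4)/(c*(c - 4))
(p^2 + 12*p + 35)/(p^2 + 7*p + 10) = (p + 7)/(p + 2)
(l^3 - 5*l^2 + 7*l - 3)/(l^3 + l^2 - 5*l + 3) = (l - 3)/(l + 3)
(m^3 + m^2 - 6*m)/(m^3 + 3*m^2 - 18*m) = (m^2 + m - 6)/(m^2 + 3*m - 18)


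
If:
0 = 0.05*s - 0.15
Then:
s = 3.00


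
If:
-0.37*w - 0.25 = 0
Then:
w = -0.68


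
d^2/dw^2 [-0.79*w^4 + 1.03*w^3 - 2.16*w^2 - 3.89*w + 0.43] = -9.48*w^2 + 6.18*w - 4.32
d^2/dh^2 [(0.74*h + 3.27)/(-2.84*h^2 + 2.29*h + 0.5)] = ((0.74*h + 3.27)*(5.68*h - 2.29)*(11.36*h - 4.58) + (12.6096*h + 15.1844)*(-2.84*h^2 + 2.29*h + 0.5))/(-2.84*h^2 + 2.29*h + 0.5)^3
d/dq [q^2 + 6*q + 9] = 2*q + 6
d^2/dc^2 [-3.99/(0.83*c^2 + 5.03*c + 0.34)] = (5.497422*c^2 + 33.315702*c - 3.99*(1.66*c + 5.03)*(3.32*c + 10.06) + 2.251956)/(0.83*c^2 + 5.03*c + 0.34)^3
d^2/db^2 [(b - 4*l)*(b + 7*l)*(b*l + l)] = 2*l*(3*b + 3*l + 1)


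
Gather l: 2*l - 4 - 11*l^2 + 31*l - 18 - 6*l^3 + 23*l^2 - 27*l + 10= -6*l^3 + 12*l^2 + 6*l - 12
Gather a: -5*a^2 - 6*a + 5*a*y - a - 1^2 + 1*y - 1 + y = -5*a^2 + a*(5*y - 7) + 2*y - 2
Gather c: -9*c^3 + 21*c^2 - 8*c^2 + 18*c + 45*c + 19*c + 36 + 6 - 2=-9*c^3 + 13*c^2 + 82*c + 40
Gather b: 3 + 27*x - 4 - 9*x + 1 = 18*x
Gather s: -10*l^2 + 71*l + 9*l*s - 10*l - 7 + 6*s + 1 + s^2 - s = -10*l^2 + 61*l + s^2 + s*(9*l + 5) - 6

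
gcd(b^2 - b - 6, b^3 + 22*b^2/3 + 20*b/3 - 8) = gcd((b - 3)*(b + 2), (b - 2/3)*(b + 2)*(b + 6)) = b + 2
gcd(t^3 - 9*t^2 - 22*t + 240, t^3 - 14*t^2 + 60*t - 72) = t - 6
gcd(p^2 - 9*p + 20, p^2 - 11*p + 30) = p - 5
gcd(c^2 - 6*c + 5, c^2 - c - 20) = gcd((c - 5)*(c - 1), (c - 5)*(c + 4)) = c - 5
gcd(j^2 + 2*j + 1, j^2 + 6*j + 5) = j + 1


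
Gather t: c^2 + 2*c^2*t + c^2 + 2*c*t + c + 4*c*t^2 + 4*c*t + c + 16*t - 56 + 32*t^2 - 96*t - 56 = 2*c^2 + 2*c + t^2*(4*c + 32) + t*(2*c^2 + 6*c - 80) - 112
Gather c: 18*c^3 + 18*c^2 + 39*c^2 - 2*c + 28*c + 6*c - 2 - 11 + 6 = 18*c^3 + 57*c^2 + 32*c - 7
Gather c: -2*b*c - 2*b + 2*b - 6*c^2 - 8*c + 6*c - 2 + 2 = -6*c^2 + c*(-2*b - 2)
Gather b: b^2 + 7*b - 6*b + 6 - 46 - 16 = b^2 + b - 56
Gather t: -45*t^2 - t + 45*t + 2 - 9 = -45*t^2 + 44*t - 7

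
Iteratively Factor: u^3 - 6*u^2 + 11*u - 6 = (u - 3)*(u^2 - 3*u + 2) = (u - 3)*(u - 2)*(u - 1)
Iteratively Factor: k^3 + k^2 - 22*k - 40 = (k + 4)*(k^2 - 3*k - 10) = (k - 5)*(k + 4)*(k + 2)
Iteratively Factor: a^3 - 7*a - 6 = (a + 1)*(a^2 - a - 6) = (a + 1)*(a + 2)*(a - 3)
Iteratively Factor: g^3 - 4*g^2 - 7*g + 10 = (g + 2)*(g^2 - 6*g + 5) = (g - 1)*(g + 2)*(g - 5)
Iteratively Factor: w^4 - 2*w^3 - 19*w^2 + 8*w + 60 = (w - 2)*(w^3 - 19*w - 30) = (w - 2)*(w + 2)*(w^2 - 2*w - 15) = (w - 2)*(w + 2)*(w + 3)*(w - 5)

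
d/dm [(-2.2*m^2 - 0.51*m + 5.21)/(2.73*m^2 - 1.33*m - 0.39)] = (4.3183*m^2 - 26.7306*m + 7.1282)/(7.4529*m^4 - 7.2618*m^3 - 0.3605*m^2 + 1.0374*m + 0.1521)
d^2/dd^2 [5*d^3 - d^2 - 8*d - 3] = 30*d - 2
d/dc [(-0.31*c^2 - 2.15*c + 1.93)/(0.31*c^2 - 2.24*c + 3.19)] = (1.3609*c^2 - 3.1744*c - 2.5353)/(0.0961*c^4 - 1.3888*c^3 + 6.9954*c^2 - 14.2912*c + 10.1761)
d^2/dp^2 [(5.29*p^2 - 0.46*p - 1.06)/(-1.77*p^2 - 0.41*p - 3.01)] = (10.560174*p^3 + 189.026442*p^2 - 10.089*p - 107.929582)/(5.545233*p^6 + 3.853467*p^5 + 29.182698*p^4 + 13.175063*p^3 + 49.627074*p^2 + 11.143923*p + 27.270901)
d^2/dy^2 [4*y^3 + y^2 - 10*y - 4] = 24*y + 2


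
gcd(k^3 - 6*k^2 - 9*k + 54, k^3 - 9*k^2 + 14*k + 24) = k - 6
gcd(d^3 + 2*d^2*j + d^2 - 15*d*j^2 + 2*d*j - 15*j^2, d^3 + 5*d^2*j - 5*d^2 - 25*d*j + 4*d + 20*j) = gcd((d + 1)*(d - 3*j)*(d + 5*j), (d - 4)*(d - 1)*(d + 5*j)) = d + 5*j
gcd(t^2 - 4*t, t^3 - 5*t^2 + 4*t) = t^2 - 4*t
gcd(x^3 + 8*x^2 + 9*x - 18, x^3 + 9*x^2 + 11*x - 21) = x^2 + 2*x - 3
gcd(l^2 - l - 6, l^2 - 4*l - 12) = l + 2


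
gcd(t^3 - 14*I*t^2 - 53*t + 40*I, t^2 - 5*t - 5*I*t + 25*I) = t - 5*I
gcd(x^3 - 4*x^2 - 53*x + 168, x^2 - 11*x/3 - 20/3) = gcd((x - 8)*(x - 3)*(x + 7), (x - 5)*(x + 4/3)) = 1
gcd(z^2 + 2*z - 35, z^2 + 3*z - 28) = z + 7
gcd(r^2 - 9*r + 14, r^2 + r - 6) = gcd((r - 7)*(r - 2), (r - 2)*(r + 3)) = r - 2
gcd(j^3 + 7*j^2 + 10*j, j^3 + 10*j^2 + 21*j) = j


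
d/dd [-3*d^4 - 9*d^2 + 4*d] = -12*d^3 - 18*d + 4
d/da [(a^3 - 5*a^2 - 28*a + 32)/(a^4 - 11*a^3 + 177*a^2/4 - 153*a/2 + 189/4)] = 4*(-4*a^5 + 28*a^4 + 377*a^3 - 2457*a^2 + 3906*a - 1500)/(16*a^7 - 304*a^6 + 2440*a^5 - 10704*a^4 + 27657*a^3 - 41985*a^2 + 34587*a - 11907)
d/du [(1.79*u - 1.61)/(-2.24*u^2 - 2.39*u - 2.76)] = (4.0096*u^2 - 7.2128*u - 8.7883)/(5.0176*u^4 + 10.7072*u^3 + 18.0769*u^2 + 13.1928*u + 7.6176)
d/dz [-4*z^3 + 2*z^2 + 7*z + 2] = -12*z^2 + 4*z + 7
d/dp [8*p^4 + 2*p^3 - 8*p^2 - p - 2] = 32*p^3 + 6*p^2 - 16*p - 1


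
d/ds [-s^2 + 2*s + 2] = 2 - 2*s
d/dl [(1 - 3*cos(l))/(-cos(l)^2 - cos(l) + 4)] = (-3*sin(l)^2 - 2*cos(l) + 14)*sin(l)/(cos(l)^2 + cos(l) - 4)^2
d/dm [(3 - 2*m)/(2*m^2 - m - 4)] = (-4*m^2 + 2*m + (2*m - 3)*(4*m - 1) + 8)/(-2*m^2 + m + 4)^2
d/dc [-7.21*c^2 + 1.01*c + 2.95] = 1.01 - 14.42*c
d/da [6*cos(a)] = -6*sin(a)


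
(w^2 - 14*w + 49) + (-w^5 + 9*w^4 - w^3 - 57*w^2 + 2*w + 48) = -w^5 + 9*w^4 - w^3 - 56*w^2 - 12*w + 97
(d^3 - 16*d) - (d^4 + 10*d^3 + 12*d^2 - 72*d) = -d^4 - 9*d^3 - 12*d^2 + 56*d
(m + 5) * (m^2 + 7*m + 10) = m^3 + 12*m^2 + 45*m + 50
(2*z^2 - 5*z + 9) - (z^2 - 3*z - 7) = z^2 - 2*z + 16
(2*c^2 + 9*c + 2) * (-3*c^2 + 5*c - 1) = -6*c^4 - 17*c^3 + 37*c^2 + c - 2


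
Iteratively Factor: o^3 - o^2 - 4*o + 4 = (o - 2)*(o^2 + o - 2) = (o - 2)*(o + 2)*(o - 1)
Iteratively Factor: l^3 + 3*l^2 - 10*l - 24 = (l + 2)*(l^2 + l - 12) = (l + 2)*(l + 4)*(l - 3)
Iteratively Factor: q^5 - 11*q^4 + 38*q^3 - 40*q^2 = (q)*(q^4 - 11*q^3 + 38*q^2 - 40*q) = q*(q - 4)*(q^3 - 7*q^2 + 10*q) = q*(q - 5)*(q - 4)*(q^2 - 2*q) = q^2*(q - 5)*(q - 4)*(q - 2)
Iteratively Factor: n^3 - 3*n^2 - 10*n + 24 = (n + 3)*(n^2 - 6*n + 8) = (n - 4)*(n + 3)*(n - 2)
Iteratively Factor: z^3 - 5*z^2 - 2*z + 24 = (z - 4)*(z^2 - z - 6) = (z - 4)*(z + 2)*(z - 3)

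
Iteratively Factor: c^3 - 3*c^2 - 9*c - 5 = (c + 1)*(c^2 - 4*c - 5) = (c - 5)*(c + 1)*(c + 1)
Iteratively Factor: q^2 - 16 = (q + 4)*(q - 4)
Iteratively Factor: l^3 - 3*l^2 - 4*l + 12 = (l + 2)*(l^2 - 5*l + 6) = (l - 3)*(l + 2)*(l - 2)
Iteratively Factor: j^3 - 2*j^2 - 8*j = (j + 2)*(j^2 - 4*j) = (j - 4)*(j + 2)*(j)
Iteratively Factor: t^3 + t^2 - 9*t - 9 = (t - 3)*(t^2 + 4*t + 3) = (t - 3)*(t + 3)*(t + 1)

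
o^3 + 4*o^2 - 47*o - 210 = (o - 7)*(o + 5)*(o + 6)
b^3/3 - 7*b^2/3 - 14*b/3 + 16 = (b/3 + 1)*(b - 8)*(b - 2)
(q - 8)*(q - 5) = q^2 - 13*q + 40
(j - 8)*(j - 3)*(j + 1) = j^3 - 10*j^2 + 13*j + 24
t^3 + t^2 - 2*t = t*(t - 1)*(t + 2)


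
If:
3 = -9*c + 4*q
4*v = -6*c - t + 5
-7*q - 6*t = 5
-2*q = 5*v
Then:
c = -949/27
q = -235/3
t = 815/9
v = 94/3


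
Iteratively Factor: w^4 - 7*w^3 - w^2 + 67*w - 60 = (w + 3)*(w^3 - 10*w^2 + 29*w - 20) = (w - 4)*(w + 3)*(w^2 - 6*w + 5) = (w - 4)*(w - 1)*(w + 3)*(w - 5)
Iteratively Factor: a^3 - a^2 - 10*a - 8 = (a + 2)*(a^2 - 3*a - 4) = (a + 1)*(a + 2)*(a - 4)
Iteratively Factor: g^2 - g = (g - 1)*(g)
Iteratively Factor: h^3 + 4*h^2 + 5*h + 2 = (h + 1)*(h^2 + 3*h + 2) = (h + 1)*(h + 2)*(h + 1)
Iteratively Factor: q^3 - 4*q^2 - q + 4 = (q - 4)*(q^2 - 1) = (q - 4)*(q - 1)*(q + 1)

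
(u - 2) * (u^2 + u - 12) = u^3 - u^2 - 14*u + 24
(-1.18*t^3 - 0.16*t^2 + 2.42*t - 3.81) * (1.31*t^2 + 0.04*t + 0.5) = -1.5458*t^5 - 0.2568*t^4 + 2.5738*t^3 - 4.9743*t^2 + 1.0576*t - 1.905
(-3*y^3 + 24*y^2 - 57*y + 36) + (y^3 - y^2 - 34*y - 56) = -2*y^3 + 23*y^2 - 91*y - 20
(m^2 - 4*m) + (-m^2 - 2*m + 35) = 35 - 6*m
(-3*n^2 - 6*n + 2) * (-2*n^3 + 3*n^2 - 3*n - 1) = 6*n^5 + 3*n^4 - 13*n^3 + 27*n^2 - 2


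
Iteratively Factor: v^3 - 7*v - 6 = (v - 3)*(v^2 + 3*v + 2) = (v - 3)*(v + 1)*(v + 2)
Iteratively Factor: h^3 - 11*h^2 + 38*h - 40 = (h - 2)*(h^2 - 9*h + 20) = (h - 4)*(h - 2)*(h - 5)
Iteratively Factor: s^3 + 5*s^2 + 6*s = (s)*(s^2 + 5*s + 6) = s*(s + 3)*(s + 2)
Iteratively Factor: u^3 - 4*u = (u)*(u^2 - 4) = u*(u + 2)*(u - 2)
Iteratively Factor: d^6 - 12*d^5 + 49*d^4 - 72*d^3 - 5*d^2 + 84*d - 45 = (d - 1)*(d^5 - 11*d^4 + 38*d^3 - 34*d^2 - 39*d + 45) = (d - 3)*(d - 1)*(d^4 - 8*d^3 + 14*d^2 + 8*d - 15) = (d - 3)^2*(d - 1)*(d^3 - 5*d^2 - d + 5) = (d - 5)*(d - 3)^2*(d - 1)*(d^2 - 1) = (d - 5)*(d - 3)^2*(d - 1)*(d + 1)*(d - 1)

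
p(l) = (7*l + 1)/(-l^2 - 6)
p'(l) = 2*l*(7*l + 1)/(-l^2 - 6)^2 + 7/(-l^2 - 6) = (7*l^2 + 2*l - 42)/(l^4 + 12*l^2 + 36)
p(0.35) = -0.56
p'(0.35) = -1.08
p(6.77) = -0.93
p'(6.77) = 0.11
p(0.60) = -0.82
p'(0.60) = -0.95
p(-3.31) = 1.31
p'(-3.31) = 0.10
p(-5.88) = 0.99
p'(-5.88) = 0.11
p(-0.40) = 0.29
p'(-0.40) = -1.10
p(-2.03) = 1.31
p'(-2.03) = -0.17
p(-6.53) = 0.92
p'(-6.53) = 0.10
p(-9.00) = 0.71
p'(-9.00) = 0.07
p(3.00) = -1.47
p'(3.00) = 0.12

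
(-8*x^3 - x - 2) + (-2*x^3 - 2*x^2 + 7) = -10*x^3 - 2*x^2 - x + 5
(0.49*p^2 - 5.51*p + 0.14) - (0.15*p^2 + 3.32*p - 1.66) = 0.34*p^2 - 8.83*p + 1.8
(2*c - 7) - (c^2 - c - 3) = -c^2 + 3*c - 4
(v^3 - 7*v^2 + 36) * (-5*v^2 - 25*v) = -5*v^5 + 10*v^4 + 175*v^3 - 180*v^2 - 900*v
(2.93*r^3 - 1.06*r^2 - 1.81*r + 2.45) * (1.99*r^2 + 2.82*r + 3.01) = 5.8307*r^5 + 6.1532*r^4 + 2.2282*r^3 - 3.4193*r^2 + 1.4609*r + 7.3745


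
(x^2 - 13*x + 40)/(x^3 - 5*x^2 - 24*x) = (x - 5)/(x*(x + 3))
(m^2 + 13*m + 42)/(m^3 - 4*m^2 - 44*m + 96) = (m + 7)/(m^2 - 10*m + 16)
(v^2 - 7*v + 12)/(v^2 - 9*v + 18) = (v - 4)/(v - 6)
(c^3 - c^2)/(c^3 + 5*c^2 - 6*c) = c/(c + 6)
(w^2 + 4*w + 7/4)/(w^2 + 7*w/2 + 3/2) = (w + 7/2)/(w + 3)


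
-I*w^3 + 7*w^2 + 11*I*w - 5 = (w + I)*(w + 5*I)*(-I*w + 1)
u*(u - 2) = u^2 - 2*u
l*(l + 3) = l^2 + 3*l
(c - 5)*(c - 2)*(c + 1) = c^3 - 6*c^2 + 3*c + 10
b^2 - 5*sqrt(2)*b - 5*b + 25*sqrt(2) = (b - 5)*(b - 5*sqrt(2))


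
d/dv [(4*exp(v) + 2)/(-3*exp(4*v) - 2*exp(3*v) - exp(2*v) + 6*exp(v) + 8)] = 4*((2*exp(v) + 1)*(6*exp(3*v) + 3*exp(2*v) + exp(v) - 3) - 3*exp(4*v) - 2*exp(3*v) - exp(2*v) + 6*exp(v) + 8)*exp(v)/(3*exp(4*v) + 2*exp(3*v) + exp(2*v) - 6*exp(v) - 8)^2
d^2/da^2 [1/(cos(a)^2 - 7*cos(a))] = (-(1 - cos(2*a))^2 - 105*cos(a)/4 - 51*cos(2*a)/2 + 21*cos(3*a)/4 + 153/2)/((cos(a) - 7)^3*cos(a)^3)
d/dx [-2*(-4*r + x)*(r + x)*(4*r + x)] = 32*r^2 - 4*r*x - 6*x^2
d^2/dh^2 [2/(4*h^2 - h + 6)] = 4*(-16*h^2 + 4*h + (8*h - 1)^2 - 24)/(4*h^2 - h + 6)^3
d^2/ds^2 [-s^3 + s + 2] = -6*s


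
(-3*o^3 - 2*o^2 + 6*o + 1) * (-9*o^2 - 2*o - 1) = 27*o^5 + 24*o^4 - 47*o^3 - 19*o^2 - 8*o - 1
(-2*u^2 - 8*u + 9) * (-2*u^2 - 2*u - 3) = 4*u^4 + 20*u^3 + 4*u^2 + 6*u - 27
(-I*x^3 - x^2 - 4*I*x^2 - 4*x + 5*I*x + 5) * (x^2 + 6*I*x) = -I*x^5 + 5*x^4 - 4*I*x^4 + 20*x^3 - I*x^3 - 25*x^2 - 24*I*x^2 + 30*I*x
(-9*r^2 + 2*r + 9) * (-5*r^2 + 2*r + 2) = 45*r^4 - 28*r^3 - 59*r^2 + 22*r + 18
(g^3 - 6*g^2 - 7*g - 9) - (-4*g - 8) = g^3 - 6*g^2 - 3*g - 1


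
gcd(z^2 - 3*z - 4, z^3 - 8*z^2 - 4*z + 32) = 1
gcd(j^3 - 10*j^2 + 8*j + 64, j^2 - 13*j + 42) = 1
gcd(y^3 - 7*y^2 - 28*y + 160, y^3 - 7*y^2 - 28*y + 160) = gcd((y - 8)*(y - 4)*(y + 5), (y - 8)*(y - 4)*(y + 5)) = y^3 - 7*y^2 - 28*y + 160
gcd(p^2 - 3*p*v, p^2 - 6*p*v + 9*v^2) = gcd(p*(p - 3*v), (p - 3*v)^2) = p - 3*v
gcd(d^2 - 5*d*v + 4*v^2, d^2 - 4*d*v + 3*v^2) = -d + v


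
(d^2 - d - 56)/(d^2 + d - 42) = (d - 8)/(d - 6)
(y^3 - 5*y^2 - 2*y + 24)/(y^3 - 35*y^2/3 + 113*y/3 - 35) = 3*(y^2 - 2*y - 8)/(3*y^2 - 26*y + 35)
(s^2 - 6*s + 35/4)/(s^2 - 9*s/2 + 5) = (s - 7/2)/(s - 2)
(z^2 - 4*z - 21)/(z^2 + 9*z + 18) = (z - 7)/(z + 6)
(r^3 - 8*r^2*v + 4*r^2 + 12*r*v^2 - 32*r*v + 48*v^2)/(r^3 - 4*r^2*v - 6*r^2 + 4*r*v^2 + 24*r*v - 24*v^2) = (r^2 - 6*r*v + 4*r - 24*v)/(r^2 - 2*r*v - 6*r + 12*v)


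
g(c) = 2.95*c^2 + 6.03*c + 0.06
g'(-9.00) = -47.07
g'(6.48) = 44.26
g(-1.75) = -1.46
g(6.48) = 163.01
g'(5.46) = 38.24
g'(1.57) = 15.29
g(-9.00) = 184.74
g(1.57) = 16.80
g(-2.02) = -0.08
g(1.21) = 11.68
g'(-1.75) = -4.30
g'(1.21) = 13.17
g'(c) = 5.9*c + 6.03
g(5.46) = 120.93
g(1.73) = 19.32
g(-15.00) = 573.36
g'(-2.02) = -5.89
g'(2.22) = 19.13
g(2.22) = 27.99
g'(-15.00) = -82.47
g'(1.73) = 16.24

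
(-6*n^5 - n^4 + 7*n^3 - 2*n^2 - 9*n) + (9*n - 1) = -6*n^5 - n^4 + 7*n^3 - 2*n^2 - 1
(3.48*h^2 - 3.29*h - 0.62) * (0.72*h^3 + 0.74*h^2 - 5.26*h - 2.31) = 2.5056*h^5 + 0.2064*h^4 - 21.1858*h^3 + 8.8078*h^2 + 10.8611*h + 1.4322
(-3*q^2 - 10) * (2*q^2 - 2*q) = -6*q^4 + 6*q^3 - 20*q^2 + 20*q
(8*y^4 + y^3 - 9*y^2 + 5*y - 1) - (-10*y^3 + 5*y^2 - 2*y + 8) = 8*y^4 + 11*y^3 - 14*y^2 + 7*y - 9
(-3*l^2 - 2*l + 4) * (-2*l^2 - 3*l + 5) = 6*l^4 + 13*l^3 - 17*l^2 - 22*l + 20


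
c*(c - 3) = c^2 - 3*c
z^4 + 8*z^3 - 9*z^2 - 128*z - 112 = (z - 4)*(z + 1)*(z + 4)*(z + 7)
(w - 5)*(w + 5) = w^2 - 25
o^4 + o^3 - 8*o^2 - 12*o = o*(o - 3)*(o + 2)^2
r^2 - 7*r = r*(r - 7)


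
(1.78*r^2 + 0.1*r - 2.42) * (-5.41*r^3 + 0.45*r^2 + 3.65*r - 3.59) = -9.6298*r^5 + 0.26*r^4 + 19.6342*r^3 - 7.1142*r^2 - 9.192*r + 8.6878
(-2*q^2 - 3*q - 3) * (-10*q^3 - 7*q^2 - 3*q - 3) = 20*q^5 + 44*q^4 + 57*q^3 + 36*q^2 + 18*q + 9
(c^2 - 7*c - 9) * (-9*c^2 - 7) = -9*c^4 + 63*c^3 + 74*c^2 + 49*c + 63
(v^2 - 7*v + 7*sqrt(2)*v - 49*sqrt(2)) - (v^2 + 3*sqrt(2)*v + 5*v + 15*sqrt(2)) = -12*v + 4*sqrt(2)*v - 64*sqrt(2)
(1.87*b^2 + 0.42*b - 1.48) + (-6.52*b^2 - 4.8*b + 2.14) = -4.65*b^2 - 4.38*b + 0.66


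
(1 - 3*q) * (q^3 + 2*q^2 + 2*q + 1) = -3*q^4 - 5*q^3 - 4*q^2 - q + 1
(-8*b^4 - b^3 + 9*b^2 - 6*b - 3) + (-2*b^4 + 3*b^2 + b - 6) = -10*b^4 - b^3 + 12*b^2 - 5*b - 9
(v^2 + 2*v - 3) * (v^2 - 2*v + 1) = v^4 - 6*v^2 + 8*v - 3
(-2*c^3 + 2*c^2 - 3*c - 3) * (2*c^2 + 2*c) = -4*c^5 - 2*c^3 - 12*c^2 - 6*c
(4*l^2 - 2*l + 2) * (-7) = -28*l^2 + 14*l - 14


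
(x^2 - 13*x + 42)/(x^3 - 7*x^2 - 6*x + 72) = (x - 7)/(x^2 - x - 12)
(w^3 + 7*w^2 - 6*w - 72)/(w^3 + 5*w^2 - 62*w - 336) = (w^2 + w - 12)/(w^2 - w - 56)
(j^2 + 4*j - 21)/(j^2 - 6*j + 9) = (j + 7)/(j - 3)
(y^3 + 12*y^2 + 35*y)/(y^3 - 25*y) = (y + 7)/(y - 5)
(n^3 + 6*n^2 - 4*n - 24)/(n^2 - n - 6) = (n^2 + 4*n - 12)/(n - 3)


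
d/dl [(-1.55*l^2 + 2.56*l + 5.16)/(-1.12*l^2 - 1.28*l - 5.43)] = (4.8512*l^2 + 28.3914*l - 7.296)/(1.2544*l^4 + 2.8672*l^3 + 13.8016*l^2 + 13.9008*l + 29.4849)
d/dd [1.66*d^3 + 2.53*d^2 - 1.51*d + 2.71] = 4.98*d^2 + 5.06*d - 1.51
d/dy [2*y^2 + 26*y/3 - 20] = 4*y + 26/3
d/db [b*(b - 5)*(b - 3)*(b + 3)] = 4*b^3 - 15*b^2 - 18*b + 45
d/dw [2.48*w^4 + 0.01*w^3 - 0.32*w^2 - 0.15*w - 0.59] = 9.92*w^3 + 0.03*w^2 - 0.64*w - 0.15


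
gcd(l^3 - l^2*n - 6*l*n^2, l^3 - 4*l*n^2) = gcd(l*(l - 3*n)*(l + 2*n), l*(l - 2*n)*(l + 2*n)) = l^2 + 2*l*n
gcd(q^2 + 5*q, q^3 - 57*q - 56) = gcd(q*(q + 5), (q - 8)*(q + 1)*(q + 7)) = 1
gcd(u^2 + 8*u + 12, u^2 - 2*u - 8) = u + 2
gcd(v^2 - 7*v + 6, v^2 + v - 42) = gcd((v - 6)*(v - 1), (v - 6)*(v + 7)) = v - 6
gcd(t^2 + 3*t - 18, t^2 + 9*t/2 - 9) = t + 6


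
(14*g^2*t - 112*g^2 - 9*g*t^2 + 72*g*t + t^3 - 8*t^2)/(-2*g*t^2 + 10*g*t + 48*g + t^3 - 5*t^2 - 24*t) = (-7*g + t)/(t + 3)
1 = 1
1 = 1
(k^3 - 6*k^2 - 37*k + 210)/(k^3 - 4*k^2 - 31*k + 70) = (k^2 + k - 30)/(k^2 + 3*k - 10)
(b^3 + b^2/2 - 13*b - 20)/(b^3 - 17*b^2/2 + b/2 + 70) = (b + 2)/(b - 7)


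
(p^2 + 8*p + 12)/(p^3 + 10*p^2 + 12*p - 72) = (p + 2)/(p^2 + 4*p - 12)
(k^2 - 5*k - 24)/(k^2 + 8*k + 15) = (k - 8)/(k + 5)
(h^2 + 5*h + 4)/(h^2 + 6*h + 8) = (h + 1)/(h + 2)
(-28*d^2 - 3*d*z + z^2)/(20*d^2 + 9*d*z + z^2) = (-7*d + z)/(5*d + z)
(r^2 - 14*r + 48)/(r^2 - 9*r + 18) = (r - 8)/(r - 3)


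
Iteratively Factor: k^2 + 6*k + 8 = (k + 4)*(k + 2)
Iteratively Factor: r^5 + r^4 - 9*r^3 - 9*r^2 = (r)*(r^4 + r^3 - 9*r^2 - 9*r) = r*(r - 3)*(r^3 + 4*r^2 + 3*r) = r*(r - 3)*(r + 3)*(r^2 + r) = r^2*(r - 3)*(r + 3)*(r + 1)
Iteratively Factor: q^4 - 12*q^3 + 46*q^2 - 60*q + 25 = (q - 5)*(q^3 - 7*q^2 + 11*q - 5) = (q - 5)^2*(q^2 - 2*q + 1) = (q - 5)^2*(q - 1)*(q - 1)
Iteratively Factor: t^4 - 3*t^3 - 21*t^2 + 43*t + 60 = (t - 3)*(t^3 - 21*t - 20) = (t - 3)*(t + 4)*(t^2 - 4*t - 5) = (t - 3)*(t + 1)*(t + 4)*(t - 5)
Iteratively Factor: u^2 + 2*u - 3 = (u + 3)*(u - 1)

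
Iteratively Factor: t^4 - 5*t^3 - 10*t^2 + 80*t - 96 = (t - 4)*(t^3 - t^2 - 14*t + 24) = (t - 4)*(t - 3)*(t^2 + 2*t - 8) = (t - 4)*(t - 3)*(t - 2)*(t + 4)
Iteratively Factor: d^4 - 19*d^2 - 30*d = (d + 2)*(d^3 - 2*d^2 - 15*d) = (d + 2)*(d + 3)*(d^2 - 5*d) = (d - 5)*(d + 2)*(d + 3)*(d)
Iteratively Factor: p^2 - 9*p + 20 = (p - 4)*(p - 5)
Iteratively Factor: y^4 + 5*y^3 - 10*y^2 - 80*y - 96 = (y - 4)*(y^3 + 9*y^2 + 26*y + 24) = (y - 4)*(y + 2)*(y^2 + 7*y + 12) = (y - 4)*(y + 2)*(y + 4)*(y + 3)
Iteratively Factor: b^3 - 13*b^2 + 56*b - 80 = (b - 4)*(b^2 - 9*b + 20) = (b - 4)^2*(b - 5)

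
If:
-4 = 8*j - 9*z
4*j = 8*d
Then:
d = 9*z/16 - 1/4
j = 9*z/8 - 1/2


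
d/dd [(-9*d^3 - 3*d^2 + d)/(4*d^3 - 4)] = (3*d^4 - 2*d^3 + 27*d^2 + 6*d - 1)/(4*(d^6 - 2*d^3 + 1))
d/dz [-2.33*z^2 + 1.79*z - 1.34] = 1.79 - 4.66*z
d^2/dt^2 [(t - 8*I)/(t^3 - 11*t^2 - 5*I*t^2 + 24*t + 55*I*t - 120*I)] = 2*((t - 8*I)*(3*t^2 - 22*t - 10*I*t + 24 + 55*I)^2 + (-3*t^2 + 22*t + 10*I*t + (t - 8*I)*(-3*t + 11 + 5*I) - 24 - 55*I)*(t^3 - 11*t^2 - 5*I*t^2 + 24*t + 55*I*t - 120*I))/(t^3 - 11*t^2 - 5*I*t^2 + 24*t + 55*I*t - 120*I)^3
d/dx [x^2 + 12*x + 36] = 2*x + 12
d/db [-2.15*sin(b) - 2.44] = -2.15*cos(b)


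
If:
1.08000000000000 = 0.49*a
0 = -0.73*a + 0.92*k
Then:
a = 2.20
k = 1.75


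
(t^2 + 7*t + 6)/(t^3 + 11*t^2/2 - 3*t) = 2*(t + 1)/(t*(2*t - 1))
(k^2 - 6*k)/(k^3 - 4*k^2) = (k - 6)/(k*(k - 4))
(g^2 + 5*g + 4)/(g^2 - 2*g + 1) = (g^2 + 5*g + 4)/(g^2 - 2*g + 1)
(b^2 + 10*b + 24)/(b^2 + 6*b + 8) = (b + 6)/(b + 2)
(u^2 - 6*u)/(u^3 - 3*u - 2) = u*(6 - u)/(-u^3 + 3*u + 2)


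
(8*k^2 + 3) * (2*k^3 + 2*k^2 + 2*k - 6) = 16*k^5 + 16*k^4 + 22*k^3 - 42*k^2 + 6*k - 18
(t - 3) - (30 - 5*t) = 6*t - 33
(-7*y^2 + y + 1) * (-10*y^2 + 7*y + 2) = 70*y^4 - 59*y^3 - 17*y^2 + 9*y + 2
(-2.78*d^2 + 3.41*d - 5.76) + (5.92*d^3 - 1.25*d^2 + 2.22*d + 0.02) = 5.92*d^3 - 4.03*d^2 + 5.63*d - 5.74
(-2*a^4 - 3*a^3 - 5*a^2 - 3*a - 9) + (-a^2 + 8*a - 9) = -2*a^4 - 3*a^3 - 6*a^2 + 5*a - 18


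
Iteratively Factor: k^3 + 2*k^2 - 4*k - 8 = (k + 2)*(k^2 - 4) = (k - 2)*(k + 2)*(k + 2)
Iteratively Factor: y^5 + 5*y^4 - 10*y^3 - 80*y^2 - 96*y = (y + 2)*(y^4 + 3*y^3 - 16*y^2 - 48*y) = (y - 4)*(y + 2)*(y^3 + 7*y^2 + 12*y) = (y - 4)*(y + 2)*(y + 3)*(y^2 + 4*y) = (y - 4)*(y + 2)*(y + 3)*(y + 4)*(y)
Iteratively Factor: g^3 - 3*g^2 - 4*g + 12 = (g - 3)*(g^2 - 4) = (g - 3)*(g + 2)*(g - 2)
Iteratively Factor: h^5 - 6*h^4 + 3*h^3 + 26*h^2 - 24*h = (h + 2)*(h^4 - 8*h^3 + 19*h^2 - 12*h) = (h - 4)*(h + 2)*(h^3 - 4*h^2 + 3*h) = h*(h - 4)*(h + 2)*(h^2 - 4*h + 3) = h*(h - 4)*(h - 1)*(h + 2)*(h - 3)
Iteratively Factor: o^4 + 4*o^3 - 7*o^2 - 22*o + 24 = (o + 4)*(o^3 - 7*o + 6) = (o - 1)*(o + 4)*(o^2 + o - 6) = (o - 2)*(o - 1)*(o + 4)*(o + 3)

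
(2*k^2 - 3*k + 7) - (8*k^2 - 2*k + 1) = -6*k^2 - k + 6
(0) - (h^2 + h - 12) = -h^2 - h + 12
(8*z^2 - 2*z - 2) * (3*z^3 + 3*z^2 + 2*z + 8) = 24*z^5 + 18*z^4 + 4*z^3 + 54*z^2 - 20*z - 16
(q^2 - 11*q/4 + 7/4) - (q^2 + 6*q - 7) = 35/4 - 35*q/4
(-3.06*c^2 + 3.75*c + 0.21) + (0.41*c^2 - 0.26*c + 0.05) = -2.65*c^2 + 3.49*c + 0.26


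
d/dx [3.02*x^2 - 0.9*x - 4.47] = 6.04*x - 0.9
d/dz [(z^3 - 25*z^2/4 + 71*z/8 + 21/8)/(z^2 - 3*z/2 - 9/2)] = 4*(z^2 + 3*z - 4)/(4*z^2 + 12*z + 9)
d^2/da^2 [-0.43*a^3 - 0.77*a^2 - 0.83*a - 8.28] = -2.58*a - 1.54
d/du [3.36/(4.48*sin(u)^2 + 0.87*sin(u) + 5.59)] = -(30.1056*sin(u) + 2.9232)*cos(u)/(4.48*sin(u)^2 + 0.87*sin(u) + 5.59)^2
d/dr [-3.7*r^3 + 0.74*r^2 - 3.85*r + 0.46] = -11.1*r^2 + 1.48*r - 3.85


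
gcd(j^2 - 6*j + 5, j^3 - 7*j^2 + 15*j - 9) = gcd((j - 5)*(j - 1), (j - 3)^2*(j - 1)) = j - 1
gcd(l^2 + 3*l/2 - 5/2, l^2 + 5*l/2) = l + 5/2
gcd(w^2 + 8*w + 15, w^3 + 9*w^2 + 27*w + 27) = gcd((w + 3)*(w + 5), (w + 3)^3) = w + 3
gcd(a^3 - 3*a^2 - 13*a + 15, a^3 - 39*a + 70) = a - 5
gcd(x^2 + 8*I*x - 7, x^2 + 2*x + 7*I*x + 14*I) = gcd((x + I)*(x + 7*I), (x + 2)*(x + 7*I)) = x + 7*I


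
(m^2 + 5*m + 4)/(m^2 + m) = (m + 4)/m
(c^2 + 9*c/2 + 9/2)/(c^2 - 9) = (c + 3/2)/(c - 3)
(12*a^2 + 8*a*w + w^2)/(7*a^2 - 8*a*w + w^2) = (12*a^2 + 8*a*w + w^2)/(7*a^2 - 8*a*w + w^2)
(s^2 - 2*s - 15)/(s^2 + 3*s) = (s - 5)/s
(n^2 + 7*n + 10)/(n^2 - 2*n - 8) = (n + 5)/(n - 4)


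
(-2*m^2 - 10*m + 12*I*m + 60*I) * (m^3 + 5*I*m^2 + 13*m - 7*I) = -2*m^5 - 10*m^4 + 2*I*m^4 - 86*m^3 + 10*I*m^3 - 430*m^2 + 170*I*m^2 + 84*m + 850*I*m + 420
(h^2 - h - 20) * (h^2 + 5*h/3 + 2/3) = h^4 + 2*h^3/3 - 21*h^2 - 34*h - 40/3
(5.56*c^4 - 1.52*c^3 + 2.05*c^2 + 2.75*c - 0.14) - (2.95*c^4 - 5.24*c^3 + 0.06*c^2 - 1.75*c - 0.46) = 2.61*c^4 + 3.72*c^3 + 1.99*c^2 + 4.5*c + 0.32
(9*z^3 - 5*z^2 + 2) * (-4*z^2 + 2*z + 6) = -36*z^5 + 38*z^4 + 44*z^3 - 38*z^2 + 4*z + 12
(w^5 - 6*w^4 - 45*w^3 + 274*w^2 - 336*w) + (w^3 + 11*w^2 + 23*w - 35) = w^5 - 6*w^4 - 44*w^3 + 285*w^2 - 313*w - 35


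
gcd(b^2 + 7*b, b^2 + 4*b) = b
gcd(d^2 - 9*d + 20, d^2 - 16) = d - 4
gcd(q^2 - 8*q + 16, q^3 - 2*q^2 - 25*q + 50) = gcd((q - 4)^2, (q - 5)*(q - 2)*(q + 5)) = 1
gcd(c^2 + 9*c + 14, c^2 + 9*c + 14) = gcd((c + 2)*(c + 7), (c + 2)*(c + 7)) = c^2 + 9*c + 14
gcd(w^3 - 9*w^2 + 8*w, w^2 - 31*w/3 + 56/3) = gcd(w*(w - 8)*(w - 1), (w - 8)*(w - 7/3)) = w - 8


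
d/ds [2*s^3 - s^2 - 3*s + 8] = 6*s^2 - 2*s - 3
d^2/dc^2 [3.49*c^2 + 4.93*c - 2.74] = 6.98000000000000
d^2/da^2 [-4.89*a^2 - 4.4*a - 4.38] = -9.78000000000000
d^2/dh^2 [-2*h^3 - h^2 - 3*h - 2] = -12*h - 2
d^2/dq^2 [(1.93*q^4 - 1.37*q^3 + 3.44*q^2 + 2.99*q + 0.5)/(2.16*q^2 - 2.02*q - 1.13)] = (18.009216*q^6 - 50.525856*q^5 + 18.986568*q^4 + 110.537704*q^3 + 75.184944*q^2 + 20.202234*q + 1.656324)/(10.077696*q^6 - 28.273536*q^5 + 10.624608*q^4 + 21.340088*q^3 - 5.558244*q^2 - 7.738014*q - 1.442897)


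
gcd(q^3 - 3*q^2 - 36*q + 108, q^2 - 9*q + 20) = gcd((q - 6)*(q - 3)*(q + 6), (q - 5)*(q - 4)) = 1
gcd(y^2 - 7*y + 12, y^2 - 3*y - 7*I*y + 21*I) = y - 3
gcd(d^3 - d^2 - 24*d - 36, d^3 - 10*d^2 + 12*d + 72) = d^2 - 4*d - 12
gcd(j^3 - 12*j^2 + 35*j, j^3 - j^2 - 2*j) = j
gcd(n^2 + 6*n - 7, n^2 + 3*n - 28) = n + 7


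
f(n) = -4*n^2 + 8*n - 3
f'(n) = 8 - 8*n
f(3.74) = -29.03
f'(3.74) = -21.92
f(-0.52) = -8.24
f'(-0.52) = 12.16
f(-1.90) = -32.64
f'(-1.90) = 23.20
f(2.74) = -11.11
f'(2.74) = -13.92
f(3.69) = -27.94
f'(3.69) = -21.52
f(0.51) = 0.04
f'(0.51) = 3.92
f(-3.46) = -78.57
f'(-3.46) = 35.68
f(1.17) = 0.88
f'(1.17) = -1.36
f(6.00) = -99.00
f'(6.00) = -40.00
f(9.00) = -255.00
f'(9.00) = -64.00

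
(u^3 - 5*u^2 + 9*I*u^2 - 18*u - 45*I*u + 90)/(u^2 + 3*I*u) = u - 5 + 6*I - 30*I/u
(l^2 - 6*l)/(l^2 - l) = (l - 6)/(l - 1)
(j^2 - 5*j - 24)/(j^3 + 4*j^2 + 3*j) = (j - 8)/(j*(j + 1))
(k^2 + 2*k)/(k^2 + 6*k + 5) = k*(k + 2)/(k^2 + 6*k + 5)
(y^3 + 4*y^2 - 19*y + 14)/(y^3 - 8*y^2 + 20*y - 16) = (y^2 + 6*y - 7)/(y^2 - 6*y + 8)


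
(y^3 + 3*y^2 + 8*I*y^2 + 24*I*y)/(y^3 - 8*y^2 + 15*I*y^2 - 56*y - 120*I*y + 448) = y*(y + 3)/(y^2 + y*(-8 + 7*I) - 56*I)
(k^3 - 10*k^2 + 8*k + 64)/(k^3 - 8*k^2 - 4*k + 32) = (k - 4)/(k - 2)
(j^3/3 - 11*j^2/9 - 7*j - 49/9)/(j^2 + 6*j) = (3*j^3 - 11*j^2 - 63*j - 49)/(9*j*(j + 6))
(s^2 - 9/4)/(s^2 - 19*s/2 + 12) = (s + 3/2)/(s - 8)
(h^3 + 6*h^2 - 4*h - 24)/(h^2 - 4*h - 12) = (h^2 + 4*h - 12)/(h - 6)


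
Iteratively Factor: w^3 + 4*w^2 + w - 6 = (w + 3)*(w^2 + w - 2) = (w - 1)*(w + 3)*(w + 2)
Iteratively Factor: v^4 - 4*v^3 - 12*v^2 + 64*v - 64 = (v - 4)*(v^3 - 12*v + 16) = (v - 4)*(v - 2)*(v^2 + 2*v - 8) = (v - 4)*(v - 2)^2*(v + 4)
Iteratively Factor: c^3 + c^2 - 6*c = (c + 3)*(c^2 - 2*c) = (c - 2)*(c + 3)*(c)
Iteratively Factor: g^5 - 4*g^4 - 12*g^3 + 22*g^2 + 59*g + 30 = (g - 5)*(g^4 + g^3 - 7*g^2 - 13*g - 6) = (g - 5)*(g + 1)*(g^3 - 7*g - 6) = (g - 5)*(g + 1)^2*(g^2 - g - 6) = (g - 5)*(g + 1)^2*(g + 2)*(g - 3)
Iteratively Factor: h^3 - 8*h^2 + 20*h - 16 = (h - 2)*(h^2 - 6*h + 8) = (h - 2)^2*(h - 4)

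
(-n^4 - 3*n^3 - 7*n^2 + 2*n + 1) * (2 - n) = n^5 + n^4 + n^3 - 16*n^2 + 3*n + 2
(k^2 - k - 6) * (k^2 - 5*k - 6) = k^4 - 6*k^3 - 7*k^2 + 36*k + 36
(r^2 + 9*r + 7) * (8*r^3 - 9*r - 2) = 8*r^5 + 72*r^4 + 47*r^3 - 83*r^2 - 81*r - 14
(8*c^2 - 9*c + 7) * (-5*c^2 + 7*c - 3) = -40*c^4 + 101*c^3 - 122*c^2 + 76*c - 21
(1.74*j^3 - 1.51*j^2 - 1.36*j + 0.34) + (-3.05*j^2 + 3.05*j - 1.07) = 1.74*j^3 - 4.56*j^2 + 1.69*j - 0.73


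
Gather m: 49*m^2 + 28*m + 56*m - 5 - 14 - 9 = 49*m^2 + 84*m - 28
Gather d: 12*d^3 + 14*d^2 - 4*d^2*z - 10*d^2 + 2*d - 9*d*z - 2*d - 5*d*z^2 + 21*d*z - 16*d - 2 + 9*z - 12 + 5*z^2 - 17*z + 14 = 12*d^3 + d^2*(4 - 4*z) + d*(-5*z^2 + 12*z - 16) + 5*z^2 - 8*z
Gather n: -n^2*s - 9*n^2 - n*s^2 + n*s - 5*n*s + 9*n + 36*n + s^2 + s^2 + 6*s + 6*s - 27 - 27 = n^2*(-s - 9) + n*(-s^2 - 4*s + 45) + 2*s^2 + 12*s - 54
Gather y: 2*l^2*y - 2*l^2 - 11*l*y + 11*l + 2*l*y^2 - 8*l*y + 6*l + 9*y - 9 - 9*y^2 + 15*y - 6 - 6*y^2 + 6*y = -2*l^2 + 17*l + y^2*(2*l - 15) + y*(2*l^2 - 19*l + 30) - 15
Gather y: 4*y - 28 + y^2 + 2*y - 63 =y^2 + 6*y - 91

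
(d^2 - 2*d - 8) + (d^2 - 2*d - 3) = 2*d^2 - 4*d - 11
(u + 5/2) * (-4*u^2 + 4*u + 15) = -4*u^3 - 6*u^2 + 25*u + 75/2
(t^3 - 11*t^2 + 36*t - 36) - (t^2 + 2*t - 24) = t^3 - 12*t^2 + 34*t - 12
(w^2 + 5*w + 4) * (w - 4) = w^3 + w^2 - 16*w - 16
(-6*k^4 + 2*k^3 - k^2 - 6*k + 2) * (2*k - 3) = -12*k^5 + 22*k^4 - 8*k^3 - 9*k^2 + 22*k - 6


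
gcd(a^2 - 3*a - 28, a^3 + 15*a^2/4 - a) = a + 4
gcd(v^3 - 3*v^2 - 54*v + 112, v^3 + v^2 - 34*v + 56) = v^2 + 5*v - 14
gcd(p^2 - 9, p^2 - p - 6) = p - 3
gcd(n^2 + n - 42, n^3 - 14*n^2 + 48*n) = n - 6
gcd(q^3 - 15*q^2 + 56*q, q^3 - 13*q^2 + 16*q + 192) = q - 8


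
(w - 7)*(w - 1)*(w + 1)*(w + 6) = w^4 - w^3 - 43*w^2 + w + 42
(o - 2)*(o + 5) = o^2 + 3*o - 10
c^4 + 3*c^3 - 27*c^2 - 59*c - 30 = (c - 5)*(c + 1)^2*(c + 6)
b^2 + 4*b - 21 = (b - 3)*(b + 7)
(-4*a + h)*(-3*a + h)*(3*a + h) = 36*a^3 - 9*a^2*h - 4*a*h^2 + h^3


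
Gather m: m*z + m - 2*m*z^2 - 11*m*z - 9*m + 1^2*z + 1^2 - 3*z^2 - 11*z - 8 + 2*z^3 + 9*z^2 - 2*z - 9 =m*(-2*z^2 - 10*z - 8) + 2*z^3 + 6*z^2 - 12*z - 16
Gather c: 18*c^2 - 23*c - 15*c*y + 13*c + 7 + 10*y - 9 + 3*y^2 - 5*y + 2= 18*c^2 + c*(-15*y - 10) + 3*y^2 + 5*y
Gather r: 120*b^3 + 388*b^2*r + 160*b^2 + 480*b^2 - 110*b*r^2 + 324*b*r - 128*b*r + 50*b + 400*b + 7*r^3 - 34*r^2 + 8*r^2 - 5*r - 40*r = 120*b^3 + 640*b^2 + 450*b + 7*r^3 + r^2*(-110*b - 26) + r*(388*b^2 + 196*b - 45)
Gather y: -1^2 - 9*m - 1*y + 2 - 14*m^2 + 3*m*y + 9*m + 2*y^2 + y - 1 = -14*m^2 + 3*m*y + 2*y^2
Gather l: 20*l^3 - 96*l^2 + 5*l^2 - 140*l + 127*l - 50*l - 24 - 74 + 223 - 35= 20*l^3 - 91*l^2 - 63*l + 90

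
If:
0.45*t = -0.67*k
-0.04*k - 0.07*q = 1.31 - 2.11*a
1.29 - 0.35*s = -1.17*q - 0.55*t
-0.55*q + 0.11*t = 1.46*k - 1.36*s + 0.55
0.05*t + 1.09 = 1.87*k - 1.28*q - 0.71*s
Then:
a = 0.61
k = 0.47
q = -0.55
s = 0.75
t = -0.70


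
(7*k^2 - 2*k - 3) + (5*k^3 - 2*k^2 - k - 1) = 5*k^3 + 5*k^2 - 3*k - 4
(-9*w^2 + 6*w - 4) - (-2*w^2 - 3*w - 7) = -7*w^2 + 9*w + 3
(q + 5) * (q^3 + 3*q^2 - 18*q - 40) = q^4 + 8*q^3 - 3*q^2 - 130*q - 200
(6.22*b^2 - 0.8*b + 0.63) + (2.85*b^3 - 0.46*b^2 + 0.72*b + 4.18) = 2.85*b^3 + 5.76*b^2 - 0.0800000000000001*b + 4.81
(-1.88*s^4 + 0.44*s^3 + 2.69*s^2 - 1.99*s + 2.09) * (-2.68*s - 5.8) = 5.0384*s^5 + 9.7248*s^4 - 9.7612*s^3 - 10.2688*s^2 + 5.9408*s - 12.122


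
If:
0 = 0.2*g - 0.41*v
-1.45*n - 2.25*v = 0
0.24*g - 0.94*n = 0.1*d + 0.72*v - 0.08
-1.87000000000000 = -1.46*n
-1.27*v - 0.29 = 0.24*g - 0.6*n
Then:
No Solution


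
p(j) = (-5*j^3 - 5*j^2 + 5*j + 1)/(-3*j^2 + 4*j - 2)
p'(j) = (6*j - 4)*(-5*j^3 - 5*j^2 + 5*j + 1)/(-3*j^2 + 4*j - 2)^2 + (-15*j^2 - 10*j + 5)/(-3*j^2 + 4*j - 2) = (15*j^4 - 40*j^3 + 25*j^2 + 26*j - 14)/(9*j^4 - 24*j^3 + 28*j^2 - 16*j + 4)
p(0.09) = -0.84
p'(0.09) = -4.15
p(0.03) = -0.61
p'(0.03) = -3.72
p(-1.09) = 0.39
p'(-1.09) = 0.61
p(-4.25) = -3.73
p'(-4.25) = 1.55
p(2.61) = 9.08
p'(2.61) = 1.45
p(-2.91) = -1.72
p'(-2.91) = 1.43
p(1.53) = 7.22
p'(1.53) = 2.76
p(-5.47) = -5.65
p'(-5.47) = 1.59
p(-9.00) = -11.37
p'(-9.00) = 1.64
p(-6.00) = -6.50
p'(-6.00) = 1.60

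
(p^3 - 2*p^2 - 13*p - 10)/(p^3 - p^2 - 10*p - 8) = (p - 5)/(p - 4)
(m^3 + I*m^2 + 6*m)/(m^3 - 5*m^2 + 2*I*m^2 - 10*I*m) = (m^2 + I*m + 6)/(m^2 + m*(-5 + 2*I) - 10*I)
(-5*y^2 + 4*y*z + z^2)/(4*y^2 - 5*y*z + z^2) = (-5*y - z)/(4*y - z)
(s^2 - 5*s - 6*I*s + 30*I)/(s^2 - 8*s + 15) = (s - 6*I)/(s - 3)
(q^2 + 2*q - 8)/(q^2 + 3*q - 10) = (q + 4)/(q + 5)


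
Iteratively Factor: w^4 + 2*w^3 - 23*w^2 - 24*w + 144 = (w - 3)*(w^3 + 5*w^2 - 8*w - 48) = (w - 3)*(w + 4)*(w^2 + w - 12) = (w - 3)^2*(w + 4)*(w + 4)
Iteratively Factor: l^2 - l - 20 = (l + 4)*(l - 5)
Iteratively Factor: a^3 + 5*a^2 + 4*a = (a)*(a^2 + 5*a + 4) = a*(a + 1)*(a + 4)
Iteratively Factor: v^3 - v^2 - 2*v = (v - 2)*(v^2 + v) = v*(v - 2)*(v + 1)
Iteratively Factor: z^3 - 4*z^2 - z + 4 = (z - 1)*(z^2 - 3*z - 4) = (z - 4)*(z - 1)*(z + 1)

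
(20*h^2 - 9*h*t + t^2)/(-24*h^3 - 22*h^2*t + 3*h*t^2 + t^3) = (-5*h + t)/(6*h^2 + 7*h*t + t^2)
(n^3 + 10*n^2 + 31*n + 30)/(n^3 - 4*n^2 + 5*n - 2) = (n^3 + 10*n^2 + 31*n + 30)/(n^3 - 4*n^2 + 5*n - 2)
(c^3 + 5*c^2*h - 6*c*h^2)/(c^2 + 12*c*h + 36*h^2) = c*(c - h)/(c + 6*h)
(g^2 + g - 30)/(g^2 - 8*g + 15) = (g + 6)/(g - 3)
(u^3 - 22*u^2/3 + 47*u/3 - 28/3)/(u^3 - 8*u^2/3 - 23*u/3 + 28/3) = (3*u - 7)/(3*u + 7)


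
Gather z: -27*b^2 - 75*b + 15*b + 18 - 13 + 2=-27*b^2 - 60*b + 7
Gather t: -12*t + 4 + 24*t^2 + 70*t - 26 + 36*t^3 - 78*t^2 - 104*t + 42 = 36*t^3 - 54*t^2 - 46*t + 20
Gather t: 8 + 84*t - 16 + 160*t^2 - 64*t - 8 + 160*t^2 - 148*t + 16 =320*t^2 - 128*t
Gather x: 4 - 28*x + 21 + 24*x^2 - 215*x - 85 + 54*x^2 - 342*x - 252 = 78*x^2 - 585*x - 312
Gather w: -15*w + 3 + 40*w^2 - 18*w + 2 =40*w^2 - 33*w + 5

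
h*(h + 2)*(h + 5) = h^3 + 7*h^2 + 10*h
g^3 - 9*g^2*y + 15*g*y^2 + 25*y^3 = (g - 5*y)^2*(g + y)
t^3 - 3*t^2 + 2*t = t*(t - 2)*(t - 1)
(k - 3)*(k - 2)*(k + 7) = k^3 + 2*k^2 - 29*k + 42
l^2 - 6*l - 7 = (l - 7)*(l + 1)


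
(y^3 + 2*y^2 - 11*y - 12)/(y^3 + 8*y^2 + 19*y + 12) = (y - 3)/(y + 3)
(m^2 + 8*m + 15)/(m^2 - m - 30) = (m + 3)/(m - 6)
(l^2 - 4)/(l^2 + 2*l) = (l - 2)/l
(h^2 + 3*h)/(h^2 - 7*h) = (h + 3)/(h - 7)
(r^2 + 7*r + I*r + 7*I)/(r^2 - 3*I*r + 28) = (r^2 + r*(7 + I) + 7*I)/(r^2 - 3*I*r + 28)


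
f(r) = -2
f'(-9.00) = 0.00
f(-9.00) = -2.00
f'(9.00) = 0.00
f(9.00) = -2.00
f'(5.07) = 0.00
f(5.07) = -2.00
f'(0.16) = 0.00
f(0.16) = -2.00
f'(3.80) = 0.00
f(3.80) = -2.00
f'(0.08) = 0.00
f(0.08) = -2.00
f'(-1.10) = 0.00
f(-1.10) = -2.00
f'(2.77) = 0.00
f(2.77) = -2.00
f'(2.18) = 0.00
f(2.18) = -2.00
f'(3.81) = 0.00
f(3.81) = -2.00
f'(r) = 0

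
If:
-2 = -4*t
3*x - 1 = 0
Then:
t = 1/2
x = 1/3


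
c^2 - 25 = (c - 5)*(c + 5)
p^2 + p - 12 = (p - 3)*(p + 4)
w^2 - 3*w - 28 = (w - 7)*(w + 4)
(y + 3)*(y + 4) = y^2 + 7*y + 12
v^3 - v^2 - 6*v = v*(v - 3)*(v + 2)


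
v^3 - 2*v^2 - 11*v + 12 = (v - 4)*(v - 1)*(v + 3)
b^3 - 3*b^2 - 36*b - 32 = (b - 8)*(b + 1)*(b + 4)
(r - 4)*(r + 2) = r^2 - 2*r - 8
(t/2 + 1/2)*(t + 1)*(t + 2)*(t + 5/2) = t^4/2 + 13*t^3/4 + 15*t^2/2 + 29*t/4 + 5/2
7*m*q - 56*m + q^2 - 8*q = (7*m + q)*(q - 8)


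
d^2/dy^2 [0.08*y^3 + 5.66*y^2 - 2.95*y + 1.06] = 0.48*y + 11.32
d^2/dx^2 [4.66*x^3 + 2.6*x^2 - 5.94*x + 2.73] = 27.96*x + 5.2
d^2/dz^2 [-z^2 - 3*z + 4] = -2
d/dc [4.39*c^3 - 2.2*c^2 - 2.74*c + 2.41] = 13.17*c^2 - 4.4*c - 2.74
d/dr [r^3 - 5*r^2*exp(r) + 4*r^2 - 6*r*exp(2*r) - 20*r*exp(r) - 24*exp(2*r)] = -5*r^2*exp(r) + 3*r^2 - 12*r*exp(2*r) - 30*r*exp(r) + 8*r - 54*exp(2*r) - 20*exp(r)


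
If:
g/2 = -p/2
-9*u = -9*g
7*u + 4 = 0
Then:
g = -4/7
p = 4/7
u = -4/7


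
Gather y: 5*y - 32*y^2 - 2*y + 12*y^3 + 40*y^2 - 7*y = 12*y^3 + 8*y^2 - 4*y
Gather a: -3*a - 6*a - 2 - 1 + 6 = 3 - 9*a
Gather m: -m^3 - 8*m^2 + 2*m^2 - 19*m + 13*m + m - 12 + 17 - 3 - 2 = -m^3 - 6*m^2 - 5*m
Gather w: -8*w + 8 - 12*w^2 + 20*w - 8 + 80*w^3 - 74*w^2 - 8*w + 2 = 80*w^3 - 86*w^2 + 4*w + 2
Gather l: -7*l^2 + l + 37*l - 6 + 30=-7*l^2 + 38*l + 24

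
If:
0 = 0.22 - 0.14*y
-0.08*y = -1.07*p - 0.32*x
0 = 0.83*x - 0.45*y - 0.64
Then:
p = -0.37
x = 1.62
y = 1.57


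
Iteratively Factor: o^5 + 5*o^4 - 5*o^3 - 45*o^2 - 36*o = (o - 3)*(o^4 + 8*o^3 + 19*o^2 + 12*o) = (o - 3)*(o + 4)*(o^3 + 4*o^2 + 3*o) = (o - 3)*(o + 3)*(o + 4)*(o^2 + o) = (o - 3)*(o + 1)*(o + 3)*(o + 4)*(o)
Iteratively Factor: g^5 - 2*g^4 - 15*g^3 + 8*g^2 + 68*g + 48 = (g - 3)*(g^4 + g^3 - 12*g^2 - 28*g - 16) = (g - 4)*(g - 3)*(g^3 + 5*g^2 + 8*g + 4) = (g - 4)*(g - 3)*(g + 2)*(g^2 + 3*g + 2) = (g - 4)*(g - 3)*(g + 1)*(g + 2)*(g + 2)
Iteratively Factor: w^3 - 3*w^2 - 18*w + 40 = (w - 2)*(w^2 - w - 20) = (w - 5)*(w - 2)*(w + 4)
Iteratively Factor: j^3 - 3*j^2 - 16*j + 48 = (j + 4)*(j^2 - 7*j + 12) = (j - 4)*(j + 4)*(j - 3)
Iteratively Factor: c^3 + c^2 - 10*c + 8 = (c - 1)*(c^2 + 2*c - 8) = (c - 1)*(c + 4)*(c - 2)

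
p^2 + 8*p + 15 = (p + 3)*(p + 5)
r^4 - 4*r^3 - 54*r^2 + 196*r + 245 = (r - 7)*(r - 5)*(r + 1)*(r + 7)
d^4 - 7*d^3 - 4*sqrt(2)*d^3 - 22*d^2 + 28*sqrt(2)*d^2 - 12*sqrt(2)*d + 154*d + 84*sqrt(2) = (d - 7)*(d - 6*sqrt(2))*(d + sqrt(2))^2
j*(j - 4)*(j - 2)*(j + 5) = j^4 - j^3 - 22*j^2 + 40*j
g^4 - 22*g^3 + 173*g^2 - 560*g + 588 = (g - 7)^2*(g - 6)*(g - 2)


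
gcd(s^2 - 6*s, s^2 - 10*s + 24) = s - 6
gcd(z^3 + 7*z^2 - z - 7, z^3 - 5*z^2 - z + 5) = z^2 - 1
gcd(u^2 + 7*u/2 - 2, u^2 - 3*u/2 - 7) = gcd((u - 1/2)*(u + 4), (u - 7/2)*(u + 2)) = 1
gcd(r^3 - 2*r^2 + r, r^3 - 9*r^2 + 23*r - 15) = r - 1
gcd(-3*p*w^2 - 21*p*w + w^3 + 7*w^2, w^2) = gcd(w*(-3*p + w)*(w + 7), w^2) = w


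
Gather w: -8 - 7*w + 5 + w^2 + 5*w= w^2 - 2*w - 3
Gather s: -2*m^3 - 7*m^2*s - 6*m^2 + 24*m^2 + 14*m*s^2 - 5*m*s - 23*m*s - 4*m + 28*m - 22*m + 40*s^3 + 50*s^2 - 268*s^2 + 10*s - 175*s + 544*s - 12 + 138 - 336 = -2*m^3 + 18*m^2 + 2*m + 40*s^3 + s^2*(14*m - 218) + s*(-7*m^2 - 28*m + 379) - 210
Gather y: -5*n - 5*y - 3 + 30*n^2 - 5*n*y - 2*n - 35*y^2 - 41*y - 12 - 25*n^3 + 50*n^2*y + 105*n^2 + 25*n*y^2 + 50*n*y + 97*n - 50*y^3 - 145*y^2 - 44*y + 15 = -25*n^3 + 135*n^2 + 90*n - 50*y^3 + y^2*(25*n - 180) + y*(50*n^2 + 45*n - 90)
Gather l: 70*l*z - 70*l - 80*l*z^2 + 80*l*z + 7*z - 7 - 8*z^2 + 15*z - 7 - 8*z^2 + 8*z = l*(-80*z^2 + 150*z - 70) - 16*z^2 + 30*z - 14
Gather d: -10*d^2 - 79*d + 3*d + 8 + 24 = -10*d^2 - 76*d + 32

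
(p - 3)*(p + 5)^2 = p^3 + 7*p^2 - 5*p - 75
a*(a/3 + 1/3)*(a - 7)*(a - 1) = a^4/3 - 7*a^3/3 - a^2/3 + 7*a/3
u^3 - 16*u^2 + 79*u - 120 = (u - 8)*(u - 5)*(u - 3)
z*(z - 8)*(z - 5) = z^3 - 13*z^2 + 40*z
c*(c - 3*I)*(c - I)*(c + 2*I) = c^4 - 2*I*c^3 + 5*c^2 - 6*I*c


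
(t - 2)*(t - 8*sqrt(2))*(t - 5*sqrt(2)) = t^3 - 13*sqrt(2)*t^2 - 2*t^2 + 26*sqrt(2)*t + 80*t - 160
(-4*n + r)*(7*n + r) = -28*n^2 + 3*n*r + r^2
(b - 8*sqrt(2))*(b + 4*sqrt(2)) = b^2 - 4*sqrt(2)*b - 64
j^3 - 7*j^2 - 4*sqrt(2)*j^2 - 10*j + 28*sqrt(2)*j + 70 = (j - 7)*(j - 5*sqrt(2))*(j + sqrt(2))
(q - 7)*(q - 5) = q^2 - 12*q + 35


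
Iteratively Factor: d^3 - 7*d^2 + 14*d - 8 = (d - 4)*(d^2 - 3*d + 2) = (d - 4)*(d - 1)*(d - 2)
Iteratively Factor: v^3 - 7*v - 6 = (v - 3)*(v^2 + 3*v + 2) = (v - 3)*(v + 1)*(v + 2)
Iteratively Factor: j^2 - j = (j - 1)*(j)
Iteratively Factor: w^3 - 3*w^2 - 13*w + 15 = (w - 5)*(w^2 + 2*w - 3) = (w - 5)*(w - 1)*(w + 3)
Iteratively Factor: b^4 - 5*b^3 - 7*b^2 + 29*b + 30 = (b - 5)*(b^3 - 7*b - 6) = (b - 5)*(b + 1)*(b^2 - b - 6) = (b - 5)*(b + 1)*(b + 2)*(b - 3)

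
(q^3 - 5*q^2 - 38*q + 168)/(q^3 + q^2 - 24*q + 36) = (q^2 - 11*q + 28)/(q^2 - 5*q + 6)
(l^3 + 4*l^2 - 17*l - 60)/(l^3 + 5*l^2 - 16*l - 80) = (l + 3)/(l + 4)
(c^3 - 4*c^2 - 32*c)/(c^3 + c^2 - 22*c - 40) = c*(c - 8)/(c^2 - 3*c - 10)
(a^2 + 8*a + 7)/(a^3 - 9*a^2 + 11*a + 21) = (a + 7)/(a^2 - 10*a + 21)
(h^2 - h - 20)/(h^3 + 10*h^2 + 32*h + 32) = (h - 5)/(h^2 + 6*h + 8)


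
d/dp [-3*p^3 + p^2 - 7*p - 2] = -9*p^2 + 2*p - 7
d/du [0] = 0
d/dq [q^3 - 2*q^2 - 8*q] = 3*q^2 - 4*q - 8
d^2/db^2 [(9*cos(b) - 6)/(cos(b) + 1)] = 15*(cos(b) - 2)/(cos(b) + 1)^2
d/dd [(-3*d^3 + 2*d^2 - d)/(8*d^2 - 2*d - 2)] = (-12*d^4 + 6*d^3 + 11*d^2 - 4*d + 1)/(2*(16*d^4 - 8*d^3 - 7*d^2 + 2*d + 1))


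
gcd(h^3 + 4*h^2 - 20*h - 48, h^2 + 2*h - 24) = h^2 + 2*h - 24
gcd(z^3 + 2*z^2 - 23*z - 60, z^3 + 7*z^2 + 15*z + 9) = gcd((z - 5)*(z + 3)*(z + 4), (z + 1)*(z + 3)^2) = z + 3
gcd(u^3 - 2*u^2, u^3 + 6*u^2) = u^2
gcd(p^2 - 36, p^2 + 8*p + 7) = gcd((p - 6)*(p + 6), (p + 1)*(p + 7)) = 1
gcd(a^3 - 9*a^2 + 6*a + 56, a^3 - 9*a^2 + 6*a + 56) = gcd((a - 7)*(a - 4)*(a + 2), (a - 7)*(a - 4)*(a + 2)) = a^3 - 9*a^2 + 6*a + 56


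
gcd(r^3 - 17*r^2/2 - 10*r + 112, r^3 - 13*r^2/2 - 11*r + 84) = r^2 - r/2 - 14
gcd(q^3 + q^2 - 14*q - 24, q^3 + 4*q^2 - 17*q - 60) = q^2 - q - 12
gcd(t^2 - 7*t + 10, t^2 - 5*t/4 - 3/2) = t - 2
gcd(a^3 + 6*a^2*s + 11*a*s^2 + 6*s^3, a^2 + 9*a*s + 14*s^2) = a + 2*s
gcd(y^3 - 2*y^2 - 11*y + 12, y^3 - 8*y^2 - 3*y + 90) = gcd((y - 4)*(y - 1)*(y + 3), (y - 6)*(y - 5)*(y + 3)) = y + 3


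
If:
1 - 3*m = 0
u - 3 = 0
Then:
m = 1/3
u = 3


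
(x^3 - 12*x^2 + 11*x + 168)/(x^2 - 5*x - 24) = x - 7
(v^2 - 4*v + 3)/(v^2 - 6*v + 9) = (v - 1)/(v - 3)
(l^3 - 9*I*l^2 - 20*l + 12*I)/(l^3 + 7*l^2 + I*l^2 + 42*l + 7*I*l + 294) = (l^2 - 3*I*l - 2)/(l^2 + 7*l*(1 + I) + 49*I)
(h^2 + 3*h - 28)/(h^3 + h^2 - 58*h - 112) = (h - 4)/(h^2 - 6*h - 16)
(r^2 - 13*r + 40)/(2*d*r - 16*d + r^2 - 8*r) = (r - 5)/(2*d + r)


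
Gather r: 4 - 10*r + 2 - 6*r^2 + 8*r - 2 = -6*r^2 - 2*r + 4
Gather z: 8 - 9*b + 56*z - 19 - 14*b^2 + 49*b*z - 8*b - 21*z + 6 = -14*b^2 - 17*b + z*(49*b + 35) - 5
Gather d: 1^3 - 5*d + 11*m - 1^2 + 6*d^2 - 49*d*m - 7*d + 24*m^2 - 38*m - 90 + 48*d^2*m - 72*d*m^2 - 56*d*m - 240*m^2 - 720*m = d^2*(48*m + 6) + d*(-72*m^2 - 105*m - 12) - 216*m^2 - 747*m - 90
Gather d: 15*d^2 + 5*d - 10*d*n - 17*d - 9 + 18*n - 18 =15*d^2 + d*(-10*n - 12) + 18*n - 27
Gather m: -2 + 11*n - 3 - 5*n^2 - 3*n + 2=-5*n^2 + 8*n - 3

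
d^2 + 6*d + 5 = (d + 1)*(d + 5)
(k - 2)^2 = k^2 - 4*k + 4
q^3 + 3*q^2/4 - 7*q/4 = q*(q - 1)*(q + 7/4)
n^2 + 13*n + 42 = (n + 6)*(n + 7)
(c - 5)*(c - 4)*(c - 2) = c^3 - 11*c^2 + 38*c - 40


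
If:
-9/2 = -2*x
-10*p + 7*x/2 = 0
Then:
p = 63/80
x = 9/4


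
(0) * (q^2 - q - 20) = 0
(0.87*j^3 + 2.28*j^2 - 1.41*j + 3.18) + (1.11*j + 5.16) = 0.87*j^3 + 2.28*j^2 - 0.3*j + 8.34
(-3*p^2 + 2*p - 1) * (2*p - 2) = -6*p^3 + 10*p^2 - 6*p + 2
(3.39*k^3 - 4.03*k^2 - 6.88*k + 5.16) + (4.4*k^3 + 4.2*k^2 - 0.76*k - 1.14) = 7.79*k^3 + 0.17*k^2 - 7.64*k + 4.02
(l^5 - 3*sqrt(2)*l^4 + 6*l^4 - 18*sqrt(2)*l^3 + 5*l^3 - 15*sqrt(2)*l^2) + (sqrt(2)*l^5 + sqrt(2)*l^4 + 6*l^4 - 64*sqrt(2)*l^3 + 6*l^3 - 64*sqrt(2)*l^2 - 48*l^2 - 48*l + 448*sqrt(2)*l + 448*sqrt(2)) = l^5 + sqrt(2)*l^5 - 2*sqrt(2)*l^4 + 12*l^4 - 82*sqrt(2)*l^3 + 11*l^3 - 79*sqrt(2)*l^2 - 48*l^2 - 48*l + 448*sqrt(2)*l + 448*sqrt(2)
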